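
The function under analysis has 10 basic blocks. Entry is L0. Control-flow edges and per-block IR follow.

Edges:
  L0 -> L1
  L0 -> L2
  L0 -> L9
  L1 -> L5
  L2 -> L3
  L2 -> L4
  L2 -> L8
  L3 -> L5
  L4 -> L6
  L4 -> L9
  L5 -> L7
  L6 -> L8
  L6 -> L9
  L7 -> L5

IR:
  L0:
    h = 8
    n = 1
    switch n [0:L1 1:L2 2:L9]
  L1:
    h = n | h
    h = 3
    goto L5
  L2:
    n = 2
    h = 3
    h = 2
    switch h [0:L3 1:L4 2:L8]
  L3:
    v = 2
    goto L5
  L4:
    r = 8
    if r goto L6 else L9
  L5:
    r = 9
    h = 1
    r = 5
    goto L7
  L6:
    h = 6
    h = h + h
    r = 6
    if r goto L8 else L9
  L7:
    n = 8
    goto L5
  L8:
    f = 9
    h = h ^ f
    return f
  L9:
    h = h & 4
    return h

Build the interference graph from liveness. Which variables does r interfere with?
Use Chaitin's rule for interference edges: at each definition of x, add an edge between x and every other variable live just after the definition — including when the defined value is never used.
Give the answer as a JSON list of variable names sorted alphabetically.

Per-block:
  L0 def {h,n} use ∅
  L1 def {h} use {h,n}
  L2 def {h,n} use ∅
  L3 def {v} use ∅
  L4 def {r} use ∅
  L5 def {h,r} use ∅
  L6 def {h,r} use ∅
  L7 def {n} use ∅
  L8 def {f,h} use {h}
  L9 def {h} use {h}

Liveness:
  L0 li=∅ lo={h,n}
  L1 li={h,n} lo=∅
  L2 li=∅ lo={h}
  L3 li=∅ lo=∅
  L4 li={h} lo={h}
  L5 li=∅ lo=∅
  L6 li=∅ lo={h}
  L7 li=∅ lo=∅
  L8 li={h} lo=∅
  L9 li={h} lo=∅

Conflict graph:
  f: {h}
  h: {f,n,r}
  n: {h}
  r: {h}
  v: ∅

N(r) = ["h"]

Answer: ["h"]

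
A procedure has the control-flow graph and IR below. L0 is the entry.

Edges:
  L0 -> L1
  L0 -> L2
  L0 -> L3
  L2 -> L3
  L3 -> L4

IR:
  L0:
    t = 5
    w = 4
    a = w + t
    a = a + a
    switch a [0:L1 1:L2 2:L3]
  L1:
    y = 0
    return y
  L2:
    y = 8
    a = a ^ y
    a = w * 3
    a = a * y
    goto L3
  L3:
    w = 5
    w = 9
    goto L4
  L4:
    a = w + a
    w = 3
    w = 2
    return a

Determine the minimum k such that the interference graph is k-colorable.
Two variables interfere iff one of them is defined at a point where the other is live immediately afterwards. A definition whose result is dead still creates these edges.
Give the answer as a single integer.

def/use:
  L0: {a,t,w} / ∅
  L1: {y} / ∅
  L2: {a,y} / {a,w}
  L3: {w} / ∅
  L4: {a,w} / {a,w}

Liveness:
  live L0: ∅→{a,w}
  live L1: ∅→∅
  live L2: {a,w}→{a}
  live L3: {a}→{a,w}
  live L4: {a,w}→∅

Interfere edges:
  a — {w,y}
  t — {w}
  w — {a,t,y}
  y — {a,w}

Colouring:
  lower bound: {a,w,y} mutually conflict ⇒ χ ≥ 3
  assign a→R1 t→R1 w→R0 y→R2 — no edge inside a register ⇒ χ ≤ 3
  χ = 3

Answer: 3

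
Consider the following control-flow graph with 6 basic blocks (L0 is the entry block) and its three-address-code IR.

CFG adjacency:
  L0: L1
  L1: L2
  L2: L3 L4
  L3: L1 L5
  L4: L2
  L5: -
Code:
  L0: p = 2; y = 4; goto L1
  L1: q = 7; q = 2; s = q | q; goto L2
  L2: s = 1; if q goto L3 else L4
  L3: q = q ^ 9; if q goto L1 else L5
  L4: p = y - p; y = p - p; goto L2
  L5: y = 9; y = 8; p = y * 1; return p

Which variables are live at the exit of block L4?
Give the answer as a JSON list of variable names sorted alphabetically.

Per-block:
  L0: {p,y} / ∅
  L1: {q,s} / ∅
  L2: {s} / {q}
  L3: {q} / {q}
  L4: {p,y} / {p,y}
  L5: {p,y} / ∅

Live sets:
  live L0: ∅→{p,y}
  live L1: {p,y}→{p,q,y}
  live L2: {p,q,y}→{p,q,y}
  live L3: {p,q,y}→{p,y}
  live L4: {p,q,y}→{p,q,y}
  live L5: ∅→∅

live-out(L4) = ["p", "q", "y"]

Answer: ["p", "q", "y"]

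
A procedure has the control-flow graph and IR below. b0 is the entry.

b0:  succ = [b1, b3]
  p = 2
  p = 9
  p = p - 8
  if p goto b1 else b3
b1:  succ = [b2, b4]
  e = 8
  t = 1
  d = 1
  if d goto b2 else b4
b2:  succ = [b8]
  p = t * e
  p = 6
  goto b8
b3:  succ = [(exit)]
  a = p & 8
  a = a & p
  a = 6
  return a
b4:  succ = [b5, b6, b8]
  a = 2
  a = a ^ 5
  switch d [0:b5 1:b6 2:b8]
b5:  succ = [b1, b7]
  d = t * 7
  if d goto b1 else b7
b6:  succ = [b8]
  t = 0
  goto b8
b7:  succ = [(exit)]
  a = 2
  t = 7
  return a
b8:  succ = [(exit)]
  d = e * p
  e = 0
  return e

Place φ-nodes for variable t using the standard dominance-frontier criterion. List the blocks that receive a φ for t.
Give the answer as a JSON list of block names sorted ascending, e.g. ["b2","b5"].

Answer: ["b1", "b8"]

Working:
idom tree: b1←b0 b2←b1 b3←b0 b4←b1 b5←b4 b6←b4 b7←b5 b8←b1
Dom∩ at merges:
  b1: preds {b0,b5}: {b0} ∩ {b0,b1,b4,b5} = {b0}; idom=b0
  b8: preds {b2,b4,b6}: {b0,b1,b2} ∩ {b0,b1,b4} ∩ {b0,b1,b4,b6} = {b0,b1}; idom=b1

Frontier:
  join b1 pred b0: · stop@b0
  join b1 pred b5: b5→b4→b1 stop@b0
  join b8 pred b2: b2 stop@b1
  join b8 pred b4: b4 stop@b1
  join b8 pred b6: b6→b4 stop@b1
  b0: DF=∅
  b1: DF={b1}
  b2: DF={b8}
  b3: DF=∅
  b4: DF={b1,b8}
  b5: DF={b1}
  b6: DF={b8}
  b7: DF=∅
  b8: DF=∅

φ for t: defs {b1,b6,b7}
  DF⁺ = {b1,b8}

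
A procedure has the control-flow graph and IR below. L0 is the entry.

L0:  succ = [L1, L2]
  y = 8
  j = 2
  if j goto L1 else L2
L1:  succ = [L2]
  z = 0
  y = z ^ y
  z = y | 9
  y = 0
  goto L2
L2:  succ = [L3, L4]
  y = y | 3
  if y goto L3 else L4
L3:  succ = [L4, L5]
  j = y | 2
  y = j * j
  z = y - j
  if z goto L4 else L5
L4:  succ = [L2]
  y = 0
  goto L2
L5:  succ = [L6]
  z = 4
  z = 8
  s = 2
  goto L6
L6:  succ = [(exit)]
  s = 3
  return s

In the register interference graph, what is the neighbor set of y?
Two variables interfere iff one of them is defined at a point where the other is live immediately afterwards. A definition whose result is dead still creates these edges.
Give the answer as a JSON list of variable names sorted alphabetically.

Answer: ["j", "z"]

Derivation:
Block summaries:
  L0: def={j,y} ue=∅
  L1: def={y,z} ue={y}
  L2: def={y} ue={y}
  L3: def={j,y,z} ue={y}
  L4: def={y} ue=∅
  L5: def={s,z} ue=∅
  L6: def={s} ue=∅

Backward fixpoint:
  L0: in=∅ out={y}
  L1: in={y} out={y}
  L2: in={y} out={y}
  L3: in={y} out=∅
  L4: in=∅ out={y}
  L5: in=∅ out=∅
  L6: in=∅ out=∅

Interference:
  j↔{y}
  s↔∅
  y↔{j,z}
  z↔{y}

N(y) = ["j", "z"]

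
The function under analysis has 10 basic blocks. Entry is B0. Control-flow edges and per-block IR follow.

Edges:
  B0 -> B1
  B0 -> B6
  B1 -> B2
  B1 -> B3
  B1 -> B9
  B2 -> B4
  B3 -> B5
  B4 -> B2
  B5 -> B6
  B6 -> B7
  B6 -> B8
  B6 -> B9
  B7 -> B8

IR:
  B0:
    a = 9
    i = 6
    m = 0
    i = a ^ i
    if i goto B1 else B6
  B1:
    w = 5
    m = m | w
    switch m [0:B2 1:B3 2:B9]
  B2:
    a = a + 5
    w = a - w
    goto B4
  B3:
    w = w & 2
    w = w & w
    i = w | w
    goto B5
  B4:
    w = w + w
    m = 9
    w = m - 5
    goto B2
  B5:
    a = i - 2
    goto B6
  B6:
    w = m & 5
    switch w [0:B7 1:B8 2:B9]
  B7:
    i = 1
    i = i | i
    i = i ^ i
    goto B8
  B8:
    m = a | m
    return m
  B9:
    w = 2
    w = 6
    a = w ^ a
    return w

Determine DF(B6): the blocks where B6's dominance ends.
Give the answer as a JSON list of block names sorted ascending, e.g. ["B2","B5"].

idom tree: B1←B0 B2←B1 B3←B1 B4←B2 B5←B3 B6←B0 B7←B6 B8←B6 B9←B0
Dom at joins:
  B2: preds {B1,B4}: {B0,B1} ∩ {B0,B1,B2,B4} = {B0,B1}; idom=B1
  B6: preds {B0,B5}: {B0} ∩ {B0,B1,B3,B5} = {B0}; idom=B0
  B8: preds {B6,B7}: {B0,B6} ∩ {B0,B6,B7} = {B0,B6}; idom=B6
  B9: preds {B1,B6}: {B0,B1} ∩ {B0,B6} = {B0}; idom=B0

Frontier:
  join B2 pred B1: · stop@B1
  join B2 pred B4: B4→B2 stop@B1
  join B6 pred B0: · stop@B0
  join B6 pred B5: B5→B3→B1 stop@B0
  join B8 pred B6: · stop@B6
  join B8 pred B7: B7 stop@B6
  join B9 pred B1: B1 stop@B0
  join B9 pred B6: B6 stop@B0
  B0 → ∅
  B1 → {B6,B9}
  B2 → {B2}
  B3 → {B6}
  B4 → {B2}
  B5 → {B6}
  B6 → {B9}
  B7 → {B8}
  B8 → ∅
  B9 → ∅

DF(B6) = ["B9"]

Answer: ["B9"]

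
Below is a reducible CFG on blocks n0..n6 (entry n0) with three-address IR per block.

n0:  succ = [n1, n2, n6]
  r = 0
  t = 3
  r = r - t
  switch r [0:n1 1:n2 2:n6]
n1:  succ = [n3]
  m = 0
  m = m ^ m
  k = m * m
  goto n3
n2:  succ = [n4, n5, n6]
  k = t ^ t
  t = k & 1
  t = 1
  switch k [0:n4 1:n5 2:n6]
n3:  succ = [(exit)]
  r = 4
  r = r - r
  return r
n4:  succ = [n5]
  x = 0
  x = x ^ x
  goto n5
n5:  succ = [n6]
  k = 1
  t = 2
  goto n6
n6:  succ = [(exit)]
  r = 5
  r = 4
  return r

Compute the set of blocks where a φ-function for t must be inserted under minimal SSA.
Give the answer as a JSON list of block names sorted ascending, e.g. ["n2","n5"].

Answer: ["n6"]

Working:
idom tree: n1←n0 n2←n0 n3←n1 n4←n2 n5←n2 n6←n0
Dom at joins:
  n5: preds {n2,n4}: {n0,n2} ∩ {n0,n2,n4} = {n0,n2}; idom=n2
  n6: preds {n0,n2,n5}: {n0} ∩ {n0,n2} ∩ {n0,n2,n5} = {n0}; idom=n0

DF derivation:
  join n5 pred n2: · stop@n2
  join n5 pred n4: n4 stop@n2
  join n6 pred n0: · stop@n0
  join n6 pred n2: n2 stop@n0
  join n6 pred n5: n5→n2 stop@n0
  n0 → ∅
  n1 → ∅
  n2 → {n6}
  n3 → ∅
  n4 → {n5}
  n5 → {n6}
  n6 → ∅

φ for t: defs {n0,n2,n5}
  DF⁺ = {n6}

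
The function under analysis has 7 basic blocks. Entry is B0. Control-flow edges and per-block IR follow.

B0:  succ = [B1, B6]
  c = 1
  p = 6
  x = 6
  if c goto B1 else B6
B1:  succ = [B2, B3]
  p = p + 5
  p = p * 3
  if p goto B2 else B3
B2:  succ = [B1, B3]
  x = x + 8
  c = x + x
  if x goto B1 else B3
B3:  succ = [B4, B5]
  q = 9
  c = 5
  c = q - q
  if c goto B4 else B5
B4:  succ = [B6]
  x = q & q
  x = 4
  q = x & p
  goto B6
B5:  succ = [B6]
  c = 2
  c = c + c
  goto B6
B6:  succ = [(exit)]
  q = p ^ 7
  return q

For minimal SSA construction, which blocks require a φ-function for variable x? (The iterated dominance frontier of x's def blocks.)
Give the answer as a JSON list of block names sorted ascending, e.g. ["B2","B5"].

idom tree: B1←B0 B2←B1 B3←B1 B4←B3 B5←B3 B6←B0
Dom∩ at merges:
  B1: preds {B0,B2}: {B0} ∩ {B0,B1,B2} = {B0}; idom=B0
  B3: preds {B1,B2}: {B0,B1} ∩ {B0,B1,B2} = {B0,B1}; idom=B1
  B6: preds {B0,B4,B5}: {B0} ∩ {B0,B1,B3,B4} ∩ {B0,B1,B3,B5} = {B0}; idom=B0

Frontier:
  join B1 pred B0: · stop@B0
  join B1 pred B2: B2→B1 stop@B0
  join B3 pred B1: · stop@B1
  join B3 pred B2: B2 stop@B1
  join B6 pred B0: · stop@B0
  join B6 pred B4: B4→B3→B1 stop@B0
  join B6 pred B5: B5→B3→B1 stop@B0
  B0: DF=∅
  B1: DF={B1,B6}
  B2: DF={B1,B3}
  B3: DF={B6}
  B4: DF={B6}
  B5: DF={B6}
  B6: DF=∅

φ for x: defs {B0,B2,B4}
  DF⁺ = {B1,B3,B6}

Answer: ["B1", "B3", "B6"]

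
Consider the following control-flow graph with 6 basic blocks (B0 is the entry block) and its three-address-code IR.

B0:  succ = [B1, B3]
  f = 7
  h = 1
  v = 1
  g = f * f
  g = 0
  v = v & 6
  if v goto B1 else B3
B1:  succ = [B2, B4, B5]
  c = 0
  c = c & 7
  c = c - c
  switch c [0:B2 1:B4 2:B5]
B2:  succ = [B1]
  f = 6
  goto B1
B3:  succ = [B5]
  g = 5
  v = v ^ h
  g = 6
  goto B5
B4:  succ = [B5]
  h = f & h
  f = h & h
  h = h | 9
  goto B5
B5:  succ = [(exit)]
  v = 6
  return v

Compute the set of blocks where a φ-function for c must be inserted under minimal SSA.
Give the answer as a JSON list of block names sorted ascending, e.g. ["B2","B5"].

idom tree: B1←B0 B2←B1 B3←B0 B4←B1 B5←B0
Dom∩ at merges:
  B1: preds {B0,B2}: {B0} ∩ {B0,B1,B2} = {B0}; idom=B0
  B5: preds {B1,B3,B4}: {B0,B1} ∩ {B0,B3} ∩ {B0,B1,B4} = {B0}; idom=B0

Frontier:
  join B1 pred B0: · stop@B0
  join B1 pred B2: B2→B1 stop@B0
  join B5 pred B1: B1 stop@B0
  join B5 pred B3: B3 stop@B0
  join B5 pred B4: B4→B1 stop@B0
  B0: DF=∅
  B1: DF={B1,B5}
  B2: DF={B1}
  B3: DF={B5}
  B4: DF={B5}
  B5: DF=∅

φ for c: defs {B1}
  DF⁺ = {B1,B5}

Answer: ["B1", "B5"]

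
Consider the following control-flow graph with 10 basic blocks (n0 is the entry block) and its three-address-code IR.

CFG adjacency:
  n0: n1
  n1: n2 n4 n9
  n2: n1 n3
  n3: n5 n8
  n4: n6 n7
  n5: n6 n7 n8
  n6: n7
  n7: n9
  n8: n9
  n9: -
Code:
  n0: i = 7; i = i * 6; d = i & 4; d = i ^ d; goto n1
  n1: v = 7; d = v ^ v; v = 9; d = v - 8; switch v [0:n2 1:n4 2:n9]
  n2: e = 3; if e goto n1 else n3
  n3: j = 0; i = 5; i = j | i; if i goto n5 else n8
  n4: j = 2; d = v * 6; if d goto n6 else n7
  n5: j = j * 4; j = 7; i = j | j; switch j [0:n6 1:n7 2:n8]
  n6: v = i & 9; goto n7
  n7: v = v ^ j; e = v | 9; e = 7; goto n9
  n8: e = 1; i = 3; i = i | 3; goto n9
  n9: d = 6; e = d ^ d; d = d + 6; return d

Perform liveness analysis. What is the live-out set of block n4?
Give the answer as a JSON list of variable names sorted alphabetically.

Answer: ["i", "j", "v"]

Derivation:
def/use:
  n0: {d,i} / ∅
  n1: {d,v} / ∅
  n2: {e} / ∅
  n3: {i,j} / ∅
  n4: {d,j} / {v}
  n5: {i,j} / {j}
  n6: {v} / {i}
  n7: {e,v} / {j,v}
  n8: {e,i} / ∅
  n9: {d,e} / ∅

Liveness:
  live n0: ∅→{i}
  live n1: {i}→{i,v}
  live n2: {i,v}→{i,v}
  live n3: {v}→{j,v}
  live n4: {i,v}→{i,j,v}
  live n5: {j,v}→{i,j,v}
  live n6: {i,j}→{j,v}
  live n7: {j,v}→∅
  live n8: ∅→∅
  live n9: ∅→∅

live-out(n4) = ["i", "j", "v"]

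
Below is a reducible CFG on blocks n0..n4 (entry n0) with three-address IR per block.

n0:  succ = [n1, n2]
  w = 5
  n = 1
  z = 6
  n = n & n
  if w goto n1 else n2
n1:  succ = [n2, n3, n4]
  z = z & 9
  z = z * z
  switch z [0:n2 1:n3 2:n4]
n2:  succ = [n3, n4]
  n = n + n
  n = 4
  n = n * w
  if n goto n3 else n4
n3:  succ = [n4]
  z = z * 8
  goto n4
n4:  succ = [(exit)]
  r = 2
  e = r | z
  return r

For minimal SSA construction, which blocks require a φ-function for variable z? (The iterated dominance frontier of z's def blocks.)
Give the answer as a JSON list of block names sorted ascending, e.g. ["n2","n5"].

idom tree: n1←n0 n2←n0 n3←n0 n4←n0
Dom∩ at merges:
  n2: preds {n0,n1}: {n0} ∩ {n0,n1} = {n0}; idom=n0
  n3: preds {n1,n2}: {n0,n1} ∩ {n0,n2} = {n0}; idom=n0
  n4: preds {n1,n2,n3}: {n0,n1} ∩ {n0,n2} ∩ {n0,n3} = {n0}; idom=n0

DF derivation:
  join n2 pred n0: · stop@n0
  join n2 pred n1: n1 stop@n0
  join n3 pred n1: n1 stop@n0
  join n3 pred n2: n2 stop@n0
  join n4 pred n1: n1 stop@n0
  join n4 pred n2: n2 stop@n0
  join n4 pred n3: n3 stop@n0
  DF(n0)=∅
  DF(n1)={n2,n3,n4}
  DF(n2)={n3,n4}
  DF(n3)={n4}
  DF(n4)=∅

φ for z: defs {n0,n1,n3}
  DF⁺ = {n2,n3,n4}

Answer: ["n2", "n3", "n4"]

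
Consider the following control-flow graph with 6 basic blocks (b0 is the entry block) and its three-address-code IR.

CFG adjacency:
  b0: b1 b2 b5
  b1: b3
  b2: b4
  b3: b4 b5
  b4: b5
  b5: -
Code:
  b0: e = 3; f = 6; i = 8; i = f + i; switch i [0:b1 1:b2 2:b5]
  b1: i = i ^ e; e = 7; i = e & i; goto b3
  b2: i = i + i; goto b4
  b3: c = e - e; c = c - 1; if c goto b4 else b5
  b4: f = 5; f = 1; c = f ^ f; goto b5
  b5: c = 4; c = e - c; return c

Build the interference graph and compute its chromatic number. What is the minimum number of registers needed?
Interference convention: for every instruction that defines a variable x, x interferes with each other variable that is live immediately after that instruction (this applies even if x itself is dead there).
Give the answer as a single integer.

Per-block:
  b0 def {e,f,i} use ∅
  b1 def {e,i} use {e,i}
  b2 def {i} use {i}
  b3 def {c} use {e}
  b4 def {c,f} use ∅
  b5 def {c} use {e}

Backward fixpoint:
  b0 li=∅ lo={e,i}
  b1 li={e,i} lo={e}
  b2 li={e,i} lo={e}
  b3 li={e} lo={e}
  b4 li={e} lo={e}
  b5 li={e} lo=∅

Interfere edges:
  c↔{e}
  e↔{c,f,i}
  f↔{e,i}
  i↔{e,f}

Registers:
  clique {e,f,i} ⇒ need ≥ 3
  3-colouring: r0={e}  r1={c,f}  r2={i}
  χ = 3

Answer: 3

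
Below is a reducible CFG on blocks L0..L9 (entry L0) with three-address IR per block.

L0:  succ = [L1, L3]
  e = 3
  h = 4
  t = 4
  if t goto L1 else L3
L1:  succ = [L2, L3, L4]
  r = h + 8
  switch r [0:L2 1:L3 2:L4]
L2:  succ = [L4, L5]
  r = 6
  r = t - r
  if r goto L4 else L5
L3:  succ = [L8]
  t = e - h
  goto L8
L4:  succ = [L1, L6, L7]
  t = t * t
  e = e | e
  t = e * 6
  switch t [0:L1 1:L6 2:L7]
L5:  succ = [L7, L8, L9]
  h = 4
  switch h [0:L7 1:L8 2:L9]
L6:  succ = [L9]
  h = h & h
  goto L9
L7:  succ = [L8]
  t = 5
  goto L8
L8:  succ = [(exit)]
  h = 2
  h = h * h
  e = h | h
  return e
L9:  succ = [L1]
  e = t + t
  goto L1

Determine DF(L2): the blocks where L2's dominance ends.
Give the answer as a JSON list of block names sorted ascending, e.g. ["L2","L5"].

idom tree: L1←L0 L2←L1 L3←L0 L4←L1 L5←L2 L6←L4 L7←L1 L8←L0 L9←L1
Dom at joins:
  L1: preds {L0,L4,L9}: {L0} ∩ {L0,L1,L4} ∩ {L0,L1,L9} = {L0}; idom=L0
  L3: preds {L0,L1}: {L0} ∩ {L0,L1} = {L0}; idom=L0
  L4: preds {L1,L2}: {L0,L1} ∩ {L0,L1,L2} = {L0,L1}; idom=L1
  L7: preds {L4,L5}: {L0,L1,L4} ∩ {L0,L1,L2,L5} = {L0,L1}; idom=L1
  L8: preds {L3,L5,L7}: {L0,L3} ∩ {L0,L1,L2,L5} ∩ {L0,L1,L7} = {L0}; idom=L0
  L9: preds {L5,L6}: {L0,L1,L2,L5} ∩ {L0,L1,L4,L6} = {L0,L1}; idom=L1

DF derivation:
  join L1 pred L0: · stop@L0
  join L1 pred L4: L4→L1 stop@L0
  join L1 pred L9: L9→L1 stop@L0
  join L3 pred L0: · stop@L0
  join L3 pred L1: L1 stop@L0
  join L4 pred L1: · stop@L1
  join L4 pred L2: L2 stop@L1
  join L7 pred L4: L4 stop@L1
  join L7 pred L5: L5→L2 stop@L1
  join L8 pred L3: L3 stop@L0
  join L8 pred L5: L5→L2→L1 stop@L0
  join L8 pred L7: L7→L1 stop@L0
  join L9 pred L5: L5→L2 stop@L1
  join L9 pred L6: L6→L4 stop@L1
  DF(L0)=∅
  DF(L1)={L1,L3,L8}
  DF(L2)={L4,L7,L8,L9}
  DF(L3)={L8}
  DF(L4)={L1,L7,L9}
  DF(L5)={L7,L8,L9}
  DF(L6)={L9}
  DF(L7)={L8}
  DF(L8)=∅
  DF(L9)={L1}

DF(L2) = ["L4", "L7", "L8", "L9"]

Answer: ["L4", "L7", "L8", "L9"]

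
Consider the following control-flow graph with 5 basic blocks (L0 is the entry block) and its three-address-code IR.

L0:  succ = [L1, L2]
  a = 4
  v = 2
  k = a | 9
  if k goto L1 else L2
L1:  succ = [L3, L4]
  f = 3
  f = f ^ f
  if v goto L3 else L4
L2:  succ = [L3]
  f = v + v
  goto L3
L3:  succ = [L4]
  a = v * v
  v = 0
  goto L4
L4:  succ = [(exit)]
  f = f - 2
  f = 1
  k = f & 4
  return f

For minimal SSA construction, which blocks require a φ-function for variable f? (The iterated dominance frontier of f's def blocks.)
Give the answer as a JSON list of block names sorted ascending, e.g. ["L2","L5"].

Answer: ["L3", "L4"]

Working:
idom tree: L1←L0 L2←L0 L3←L0 L4←L0
Dom∩ at merges:
  L3: preds {L1,L2}: {L0,L1} ∩ {L0,L2} = {L0}; idom=L0
  L4: preds {L1,L3}: {L0,L1} ∩ {L0,L3} = {L0}; idom=L0

DF walk-up:
  join L3 pred L1: L1 stop@L0
  join L3 pred L2: L2 stop@L0
  join L4 pred L1: L1 stop@L0
  join L4 pred L3: L3 stop@L0
  L0: DF=∅
  L1: DF={L3,L4}
  L2: DF={L3}
  L3: DF={L4}
  L4: DF=∅

φ for f: defs {L1,L2,L4}
  DF⁺ = {L3,L4}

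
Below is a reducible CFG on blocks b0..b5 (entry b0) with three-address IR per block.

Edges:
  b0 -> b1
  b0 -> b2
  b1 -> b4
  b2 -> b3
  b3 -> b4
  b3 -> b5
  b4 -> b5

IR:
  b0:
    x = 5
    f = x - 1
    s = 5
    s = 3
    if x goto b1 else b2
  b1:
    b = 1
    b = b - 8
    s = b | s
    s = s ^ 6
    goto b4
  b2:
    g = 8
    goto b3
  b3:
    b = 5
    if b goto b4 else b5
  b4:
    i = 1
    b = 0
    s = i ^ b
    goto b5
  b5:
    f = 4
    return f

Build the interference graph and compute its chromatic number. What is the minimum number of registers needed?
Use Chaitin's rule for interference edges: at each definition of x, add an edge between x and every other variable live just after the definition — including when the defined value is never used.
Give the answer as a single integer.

def/use:
  b0 def {f,s,x} use ∅
  b1 def {b,s} use {s}
  b2 def {g} use ∅
  b3 def {b} use ∅
  b4 def {b,i,s} use ∅
  b5 def {f} use ∅

Liveness:
  b0: in=∅ out={s}
  b1: in={s} out=∅
  b2: in=∅ out=∅
  b3: in=∅ out=∅
  b4: in=∅ out=∅
  b5: in=∅ out=∅

Interfere edges:
  b↔{i,s}
  f↔{x}
  g↔∅
  i↔{b}
  s↔{b,x}
  x↔{f,s}

Colouring:
  clique {b,i} ⇒ need ≥ 2
  assign b→R0 f→R1 g→R0 i→R1 s→R1 x→R0 — no edge inside a register ⇒ χ ≤ 2
  χ = 2

Answer: 2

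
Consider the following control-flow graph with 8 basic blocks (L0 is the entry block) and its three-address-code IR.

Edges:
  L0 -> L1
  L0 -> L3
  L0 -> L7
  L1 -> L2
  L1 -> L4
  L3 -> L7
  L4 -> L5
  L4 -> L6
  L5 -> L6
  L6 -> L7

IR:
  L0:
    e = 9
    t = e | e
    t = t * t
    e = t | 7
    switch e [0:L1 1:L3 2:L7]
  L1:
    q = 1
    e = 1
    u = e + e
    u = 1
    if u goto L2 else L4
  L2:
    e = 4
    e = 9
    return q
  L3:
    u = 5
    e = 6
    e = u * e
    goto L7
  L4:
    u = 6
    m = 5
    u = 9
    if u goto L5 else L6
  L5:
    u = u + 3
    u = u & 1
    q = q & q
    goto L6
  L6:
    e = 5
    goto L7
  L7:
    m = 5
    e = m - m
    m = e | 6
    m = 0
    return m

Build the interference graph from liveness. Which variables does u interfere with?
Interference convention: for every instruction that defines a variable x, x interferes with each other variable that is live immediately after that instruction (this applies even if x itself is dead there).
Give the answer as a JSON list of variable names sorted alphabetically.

Per-block:
  L0: {e,t} / ∅
  L1: {e,q,u} / ∅
  L2: {e} / {q}
  L3: {e,u} / ∅
  L4: {m,u} / ∅
  L5: {q,u} / {q,u}
  L6: {e} / ∅
  L7: {e,m} / ∅

Backward fixpoint:
  live L0: ∅→∅
  live L1: ∅→{q}
  live L2: {q}→∅
  live L3: ∅→∅
  live L4: {q}→{q,u}
  live L5: {q,u}→∅
  live L6: ∅→∅
  live L7: ∅→∅

Interference:
  e↔{q,u}
  m↔{q}
  q↔{e,m,u}
  t↔∅
  u↔{e,q}

N(u) = ["e", "q"]

Answer: ["e", "q"]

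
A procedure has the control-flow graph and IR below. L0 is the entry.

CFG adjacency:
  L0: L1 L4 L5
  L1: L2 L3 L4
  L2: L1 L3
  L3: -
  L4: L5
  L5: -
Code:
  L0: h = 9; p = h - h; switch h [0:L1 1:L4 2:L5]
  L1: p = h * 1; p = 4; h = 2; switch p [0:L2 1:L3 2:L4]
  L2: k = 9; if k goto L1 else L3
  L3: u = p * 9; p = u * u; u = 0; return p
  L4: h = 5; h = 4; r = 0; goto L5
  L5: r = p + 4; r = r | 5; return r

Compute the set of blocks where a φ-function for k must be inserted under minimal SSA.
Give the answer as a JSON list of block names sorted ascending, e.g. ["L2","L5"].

idom tree: L1←L0 L2←L1 L3←L1 L4←L0 L5←L0
Dom at joins:
  L1: preds {L0,L2}: {L0} ∩ {L0,L1,L2} = {L0}; idom=L0
  L3: preds {L1,L2}: {L0,L1} ∩ {L0,L1,L2} = {L0,L1}; idom=L1
  L4: preds {L0,L1}: {L0} ∩ {L0,L1} = {L0}; idom=L0
  L5: preds {L0,L4}: {L0} ∩ {L0,L4} = {L0}; idom=L0

Frontier:
  join L1 pred L0: · stop@L0
  join L1 pred L2: L2→L1 stop@L0
  join L3 pred L1: · stop@L1
  join L3 pred L2: L2 stop@L1
  join L4 pred L0: · stop@L0
  join L4 pred L1: L1 stop@L0
  join L5 pred L0: · stop@L0
  join L5 pred L4: L4 stop@L0
  DF(L0)=∅
  DF(L1)={L1,L4}
  DF(L2)={L1,L3}
  DF(L3)=∅
  DF(L4)={L5}
  DF(L5)=∅

φ for k: defs {L2}
  DF⁺ = {L1,L3,L4,L5}

Answer: ["L1", "L3", "L4", "L5"]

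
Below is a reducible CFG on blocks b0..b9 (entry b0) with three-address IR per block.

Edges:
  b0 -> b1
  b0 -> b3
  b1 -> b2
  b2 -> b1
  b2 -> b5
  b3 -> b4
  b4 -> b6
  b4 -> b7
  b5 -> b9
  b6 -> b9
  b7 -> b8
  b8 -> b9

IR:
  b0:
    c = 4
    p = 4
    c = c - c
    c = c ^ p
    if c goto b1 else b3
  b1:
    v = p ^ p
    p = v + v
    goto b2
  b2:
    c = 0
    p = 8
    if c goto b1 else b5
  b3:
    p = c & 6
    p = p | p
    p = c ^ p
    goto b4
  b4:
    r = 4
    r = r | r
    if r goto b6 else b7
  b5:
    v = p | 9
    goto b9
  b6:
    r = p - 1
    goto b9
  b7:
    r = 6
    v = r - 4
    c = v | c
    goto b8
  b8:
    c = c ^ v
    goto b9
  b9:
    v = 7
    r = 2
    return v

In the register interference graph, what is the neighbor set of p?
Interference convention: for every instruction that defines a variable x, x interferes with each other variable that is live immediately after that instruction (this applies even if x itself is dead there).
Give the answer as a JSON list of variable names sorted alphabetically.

Block summaries:
  b0: def={c,p} ue=∅
  b1: def={p,v} ue={p}
  b2: def={c,p} ue=∅
  b3: def={p} ue={c}
  b4: def={r} ue=∅
  b5: def={v} ue={p}
  b6: def={r} ue={p}
  b7: def={c,r,v} ue={c}
  b8: def={c} ue={c,v}
  b9: def={r,v} ue=∅

Backward fixpoint:
  live b0: ∅→{c,p}
  live b1: {p}→∅
  live b2: ∅→{p}
  live b3: {c}→{c,p}
  live b4: {c,p}→{c,p}
  live b5: {p}→∅
  live b6: {p}→∅
  live b7: {c}→{c,v}
  live b8: {c,v}→∅
  live b9: ∅→∅

Interfere edges:
  c — {p,r,v}
  p — {c,r}
  r — {c,p,v}
  v — {c,r}

N(p) = ["c", "r"]

Answer: ["c", "r"]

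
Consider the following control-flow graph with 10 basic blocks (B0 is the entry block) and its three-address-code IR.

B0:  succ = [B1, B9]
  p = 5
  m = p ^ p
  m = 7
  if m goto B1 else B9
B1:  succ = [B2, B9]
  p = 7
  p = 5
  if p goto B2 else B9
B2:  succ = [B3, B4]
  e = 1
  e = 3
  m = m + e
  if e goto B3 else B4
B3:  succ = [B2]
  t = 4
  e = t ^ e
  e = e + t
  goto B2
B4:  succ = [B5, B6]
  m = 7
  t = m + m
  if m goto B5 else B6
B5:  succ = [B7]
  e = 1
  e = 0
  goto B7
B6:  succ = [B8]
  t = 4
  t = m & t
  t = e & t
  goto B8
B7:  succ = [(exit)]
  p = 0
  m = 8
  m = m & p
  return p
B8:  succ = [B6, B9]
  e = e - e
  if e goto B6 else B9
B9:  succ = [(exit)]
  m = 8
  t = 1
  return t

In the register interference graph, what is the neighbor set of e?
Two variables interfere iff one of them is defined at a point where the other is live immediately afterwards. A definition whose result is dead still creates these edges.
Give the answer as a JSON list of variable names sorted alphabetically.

def/use:
  B0: {m,p} / ∅
  B1: {p} / ∅
  B2: {e,m} / {m}
  B3: {e,t} / {e}
  B4: {m,t} / ∅
  B5: {e} / ∅
  B6: {t} / {e,m}
  B7: {m,p} / ∅
  B8: {e} / {e}
  B9: {m,t} / ∅

Backward fixpoint:
  live B0: ∅→{m}
  live B1: {m}→{m}
  live B2: {m}→{e,m}
  live B3: {e,m}→{m}
  live B4: {e}→{e,m}
  live B5: ∅→∅
  live B6: {e,m}→{e,m}
  live B7: ∅→∅
  live B8: {e,m}→{e,m}
  live B9: ∅→∅

Interfere edges:
  e↔{m,t}
  m↔{e,p,t}
  p↔{m}
  t↔{e,m}

N(e) = ["m", "t"]

Answer: ["m", "t"]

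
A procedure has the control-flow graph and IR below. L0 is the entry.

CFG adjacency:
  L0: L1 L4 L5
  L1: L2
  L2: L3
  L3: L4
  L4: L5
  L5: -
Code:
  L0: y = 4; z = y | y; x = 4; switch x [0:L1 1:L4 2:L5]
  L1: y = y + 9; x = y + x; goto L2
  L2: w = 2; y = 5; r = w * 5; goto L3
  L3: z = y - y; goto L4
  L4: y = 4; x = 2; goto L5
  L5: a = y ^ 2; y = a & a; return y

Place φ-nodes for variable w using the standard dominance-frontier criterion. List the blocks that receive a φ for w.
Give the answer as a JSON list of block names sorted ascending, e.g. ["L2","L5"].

idom tree: L1←L0 L2←L1 L3←L2 L4←L0 L5←L0
Join-block Dom:
  L4: preds {L0,L3}: {L0} ∩ {L0,L1,L2,L3} = {L0}; idom=L0
  L5: preds {L0,L4}: {L0} ∩ {L0,L4} = {L0}; idom=L0

DF walk-up:
  L4←L0: walk · to L0
  L4←L3: walk L3→L2→L1 to L0
  L5←L0: walk · to L0
  L5←L4: walk L4 to L0
  L0 → ∅
  L1 → {L4}
  L2 → {L4}
  L3 → {L4}
  L4 → {L5}
  L5 → ∅

φ for w: defs {L2}
  DF⁺ = {L4,L5}

Answer: ["L4", "L5"]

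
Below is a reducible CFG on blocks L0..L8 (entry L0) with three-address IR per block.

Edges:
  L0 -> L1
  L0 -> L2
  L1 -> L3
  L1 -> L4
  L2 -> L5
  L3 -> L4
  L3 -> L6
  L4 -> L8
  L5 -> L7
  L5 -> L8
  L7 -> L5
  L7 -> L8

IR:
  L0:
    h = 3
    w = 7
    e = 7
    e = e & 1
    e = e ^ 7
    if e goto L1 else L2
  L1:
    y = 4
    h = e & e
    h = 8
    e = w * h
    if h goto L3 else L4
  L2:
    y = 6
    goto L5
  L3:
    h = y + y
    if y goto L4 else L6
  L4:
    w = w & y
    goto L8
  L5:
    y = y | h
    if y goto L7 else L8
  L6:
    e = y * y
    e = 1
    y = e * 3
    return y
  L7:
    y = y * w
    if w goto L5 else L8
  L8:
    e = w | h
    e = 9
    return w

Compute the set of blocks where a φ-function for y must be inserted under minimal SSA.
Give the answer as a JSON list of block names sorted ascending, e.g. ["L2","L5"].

idom tree: L1←L0 L2←L0 L3←L1 L4←L1 L5←L2 L6←L3 L7←L5 L8←L0
Dom at joins:
  L4: preds {L1,L3}: {L0,L1} ∩ {L0,L1,L3} = {L0,L1}; idom=L1
  L5: preds {L2,L7}: {L0,L2} ∩ {L0,L2,L5,L7} = {L0,L2}; idom=L2
  L8: preds {L4,L5,L7}: {L0,L1,L4} ∩ {L0,L2,L5} ∩ {L0,L2,L5,L7} = {L0}; idom=L0

DF derivation:
  L4←L1: walk · to L1
  L4←L3: walk L3 to L1
  L5←L2: walk · to L2
  L5←L7: walk L7→L5 to L2
  L8←L4: walk L4→L1 to L0
  L8←L5: walk L5→L2 to L0
  L8←L7: walk L7→L5→L2 to L0
  L0: DF=∅
  L1: DF={L8}
  L2: DF={L8}
  L3: DF={L4}
  L4: DF={L8}
  L5: DF={L5,L8}
  L6: DF=∅
  L7: DF={L5,L8}
  L8: DF=∅

φ for y: defs {L1,L2,L5,L6,L7}
  DF⁺ = {L5,L8}

Answer: ["L5", "L8"]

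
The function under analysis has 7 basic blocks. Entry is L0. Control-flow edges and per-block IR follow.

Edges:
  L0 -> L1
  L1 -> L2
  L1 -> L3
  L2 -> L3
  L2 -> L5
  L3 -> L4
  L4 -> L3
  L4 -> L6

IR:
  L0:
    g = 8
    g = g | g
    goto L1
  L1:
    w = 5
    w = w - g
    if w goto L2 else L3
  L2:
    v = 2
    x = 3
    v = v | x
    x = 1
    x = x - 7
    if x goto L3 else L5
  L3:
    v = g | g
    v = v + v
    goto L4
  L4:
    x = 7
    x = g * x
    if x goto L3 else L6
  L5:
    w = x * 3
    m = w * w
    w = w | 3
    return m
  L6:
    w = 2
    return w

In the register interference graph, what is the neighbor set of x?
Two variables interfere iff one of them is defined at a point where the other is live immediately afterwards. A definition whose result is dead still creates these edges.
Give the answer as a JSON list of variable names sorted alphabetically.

Per-block:
  L0 def {g} use ∅
  L1 def {w} use {g}
  L2 def {v,x} use ∅
  L3 def {v} use {g}
  L4 def {x} use {g}
  L5 def {m,w} use {x}
  L6 def {w} use ∅

Liveness:
  L0 li=∅ lo={g}
  L1 li={g} lo={g}
  L2 li={g} lo={g,x}
  L3 li={g} lo={g}
  L4 li={g} lo={g}
  L5 li={x} lo=∅
  L6 li=∅ lo=∅

Interfere edges:
  g: {v,w,x}
  m: {w}
  v: {g,x}
  w: {g,m}
  x: {g,v}

N(x) = ["g", "v"]

Answer: ["g", "v"]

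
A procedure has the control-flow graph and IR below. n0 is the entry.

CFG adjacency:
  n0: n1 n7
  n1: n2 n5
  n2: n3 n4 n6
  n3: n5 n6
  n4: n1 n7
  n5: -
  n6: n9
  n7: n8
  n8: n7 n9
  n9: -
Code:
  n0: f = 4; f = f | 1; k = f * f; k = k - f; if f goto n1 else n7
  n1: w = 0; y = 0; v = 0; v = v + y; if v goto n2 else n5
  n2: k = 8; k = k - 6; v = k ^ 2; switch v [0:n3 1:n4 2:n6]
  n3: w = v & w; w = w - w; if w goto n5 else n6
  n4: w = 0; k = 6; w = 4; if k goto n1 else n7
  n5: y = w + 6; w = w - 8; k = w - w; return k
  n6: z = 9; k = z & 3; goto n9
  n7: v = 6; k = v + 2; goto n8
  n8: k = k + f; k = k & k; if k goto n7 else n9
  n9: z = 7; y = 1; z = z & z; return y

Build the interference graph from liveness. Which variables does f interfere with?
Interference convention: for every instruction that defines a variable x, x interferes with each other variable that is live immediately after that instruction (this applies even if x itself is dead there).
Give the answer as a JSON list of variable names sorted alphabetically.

Answer: ["k", "v", "w", "y"]

Derivation:
def/use:
  n0 def {f,k} use ∅
  n1 def {v,w,y} use ∅
  n2 def {k,v} use ∅
  n3 def {w} use {v,w}
  n4 def {k,w} use ∅
  n5 def {k,w,y} use {w}
  n6 def {k,z} use ∅
  n7 def {k,v} use ∅
  n8 def {k} use {f,k}
  n9 def {y,z} use ∅

Live sets:
  n0 li=∅ lo={f}
  n1 li={f} lo={f,w}
  n2 li={f,w} lo={f,v,w}
  n3 li={v,w} lo={w}
  n4 li={f} lo={f}
  n5 li={w} lo=∅
  n6 li=∅ lo=∅
  n7 li={f} lo={f,k}
  n8 li={f,k} lo={f}
  n9 li=∅ lo=∅

Interference:
  f↔{k,v,w,y}
  k↔{f,w}
  v↔{f,w,y}
  w↔{f,k,v,y}
  y↔{f,v,w,z}
  z↔{y}

N(f) = ["k", "v", "w", "y"]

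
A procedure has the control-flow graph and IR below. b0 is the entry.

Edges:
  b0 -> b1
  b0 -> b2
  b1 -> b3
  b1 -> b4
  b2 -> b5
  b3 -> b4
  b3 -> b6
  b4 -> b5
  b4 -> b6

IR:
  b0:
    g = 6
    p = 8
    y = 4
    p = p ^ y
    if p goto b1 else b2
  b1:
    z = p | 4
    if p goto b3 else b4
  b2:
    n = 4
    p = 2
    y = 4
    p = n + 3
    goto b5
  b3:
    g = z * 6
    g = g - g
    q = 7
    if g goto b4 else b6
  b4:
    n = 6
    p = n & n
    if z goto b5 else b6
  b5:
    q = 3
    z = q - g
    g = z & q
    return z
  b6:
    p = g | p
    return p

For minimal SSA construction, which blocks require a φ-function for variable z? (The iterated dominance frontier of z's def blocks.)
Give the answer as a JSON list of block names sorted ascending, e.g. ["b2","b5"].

idom tree: b1←b0 b2←b0 b3←b1 b4←b1 b5←b0 b6←b1
Join-block Dom:
  b4: preds {b1,b3}: {b0,b1} ∩ {b0,b1,b3} = {b0,b1}; idom=b1
  b5: preds {b2,b4}: {b0,b2} ∩ {b0,b1,b4} = {b0}; idom=b0
  b6: preds {b3,b4}: {b0,b1,b3} ∩ {b0,b1,b4} = {b0,b1}; idom=b1

DF derivation:
  join b4 pred b1: · stop@b1
  join b4 pred b3: b3 stop@b1
  join b5 pred b2: b2 stop@b0
  join b5 pred b4: b4→b1 stop@b0
  join b6 pred b3: b3 stop@b1
  join b6 pred b4: b4 stop@b1
  DF(b0)=∅
  DF(b1)={b5}
  DF(b2)={b5}
  DF(b3)={b4,b6}
  DF(b4)={b5,b6}
  DF(b5)=∅
  DF(b6)=∅

φ for z: defs {b1,b5}
  DF⁺ = {b5}

Answer: ["b5"]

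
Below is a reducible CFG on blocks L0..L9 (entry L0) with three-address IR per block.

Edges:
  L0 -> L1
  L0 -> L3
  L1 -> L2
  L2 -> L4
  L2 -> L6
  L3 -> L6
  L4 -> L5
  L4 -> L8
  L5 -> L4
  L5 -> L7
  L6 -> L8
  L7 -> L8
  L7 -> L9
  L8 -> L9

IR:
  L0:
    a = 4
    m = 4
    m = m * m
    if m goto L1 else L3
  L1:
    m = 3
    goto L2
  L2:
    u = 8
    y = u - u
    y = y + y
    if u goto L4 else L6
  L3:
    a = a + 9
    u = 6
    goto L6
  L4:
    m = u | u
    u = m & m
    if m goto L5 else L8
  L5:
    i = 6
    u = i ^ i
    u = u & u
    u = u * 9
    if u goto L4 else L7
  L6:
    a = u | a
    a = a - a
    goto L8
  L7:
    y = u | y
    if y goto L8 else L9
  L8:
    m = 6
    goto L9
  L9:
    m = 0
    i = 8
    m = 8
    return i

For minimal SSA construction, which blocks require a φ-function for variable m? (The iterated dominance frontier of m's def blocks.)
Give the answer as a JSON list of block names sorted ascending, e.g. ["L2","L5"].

Answer: ["L4", "L6", "L8", "L9"]

Derivation:
idom tree: L1←L0 L2←L1 L3←L0 L4←L2 L5←L4 L6←L0 L7←L5 L8←L0 L9←L0
Dom at joins:
  L4: preds {L2,L5}: {L0,L1,L2} ∩ {L0,L1,L2,L4,L5} = {L0,L1,L2}; idom=L2
  L6: preds {L2,L3}: {L0,L1,L2} ∩ {L0,L3} = {L0}; idom=L0
  L8: preds {L4,L6,L7}: {L0,L1,L2,L4} ∩ {L0,L6} ∩ {L0,L1,L2,L4,L5,L7} = {L0}; idom=L0
  L9: preds {L7,L8}: {L0,L1,L2,L4,L5,L7} ∩ {L0,L8} = {L0}; idom=L0

Frontier:
  L4←L2: walk · to L2
  L4←L5: walk L5→L4 to L2
  L6←L2: walk L2→L1 to L0
  L6←L3: walk L3 to L0
  L8←L4: walk L4→L2→L1 to L0
  L8←L6: walk L6 to L0
  L8←L7: walk L7→L5→L4→L2→L1 to L0
  L9←L7: walk L7→L5→L4→L2→L1 to L0
  L9←L8: walk L8 to L0
  DF(L0)=∅
  DF(L1)={L6,L8,L9}
  DF(L2)={L6,L8,L9}
  DF(L3)={L6}
  DF(L4)={L4,L8,L9}
  DF(L5)={L4,L8,L9}
  DF(L6)={L8}
  DF(L7)={L8,L9}
  DF(L8)={L9}
  DF(L9)=∅

φ for m: defs {L0,L1,L4,L8,L9}
  DF⁺ = {L4,L6,L8,L9}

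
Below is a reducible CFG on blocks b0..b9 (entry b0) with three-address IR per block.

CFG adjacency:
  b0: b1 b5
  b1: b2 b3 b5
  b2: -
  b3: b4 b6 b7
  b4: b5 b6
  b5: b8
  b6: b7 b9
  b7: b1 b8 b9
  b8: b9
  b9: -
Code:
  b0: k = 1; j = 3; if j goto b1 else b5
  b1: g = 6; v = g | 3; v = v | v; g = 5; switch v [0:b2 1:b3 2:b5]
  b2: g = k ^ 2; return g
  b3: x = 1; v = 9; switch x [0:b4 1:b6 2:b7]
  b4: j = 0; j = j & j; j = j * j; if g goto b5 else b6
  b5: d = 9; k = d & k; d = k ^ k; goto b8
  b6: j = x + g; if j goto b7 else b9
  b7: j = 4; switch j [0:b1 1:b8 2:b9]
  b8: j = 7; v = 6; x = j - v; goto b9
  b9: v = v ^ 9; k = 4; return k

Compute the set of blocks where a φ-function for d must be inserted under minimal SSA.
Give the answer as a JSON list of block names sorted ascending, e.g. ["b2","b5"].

Answer: ["b8", "b9"]

Working:
idom tree: b1←b0 b2←b1 b3←b1 b4←b3 b5←b0 b6←b3 b7←b3 b8←b0 b9←b0
Dom∩ at merges:
  b1: preds {b0,b7}: {b0} ∩ {b0,b1,b3,b7} = {b0}; idom=b0
  b5: preds {b0,b1,b4}: {b0} ∩ {b0,b1} ∩ {b0,b1,b3,b4} = {b0}; idom=b0
  b6: preds {b3,b4}: {b0,b1,b3} ∩ {b0,b1,b3,b4} = {b0,b1,b3}; idom=b3
  b7: preds {b3,b6}: {b0,b1,b3} ∩ {b0,b1,b3,b6} = {b0,b1,b3}; idom=b3
  b8: preds {b5,b7}: {b0,b5} ∩ {b0,b1,b3,b7} = {b0}; idom=b0
  b9: preds {b6,b7,b8}: {b0,b1,b3,b6} ∩ {b0,b1,b3,b7} ∩ {b0,b8} = {b0}; idom=b0

Frontier:
  join b1 pred b0: · stop@b0
  join b1 pred b7: b7→b3→b1 stop@b0
  join b5 pred b0: · stop@b0
  join b5 pred b1: b1 stop@b0
  join b5 pred b4: b4→b3→b1 stop@b0
  join b6 pred b3: · stop@b3
  join b6 pred b4: b4 stop@b3
  join b7 pred b3: · stop@b3
  join b7 pred b6: b6 stop@b3
  join b8 pred b5: b5 stop@b0
  join b8 pred b7: b7→b3→b1 stop@b0
  join b9 pred b6: b6→b3→b1 stop@b0
  join b9 pred b7: b7→b3→b1 stop@b0
  join b9 pred b8: b8 stop@b0
  b0: DF=∅
  b1: DF={b1,b5,b8,b9}
  b2: DF=∅
  b3: DF={b1,b5,b8,b9}
  b4: DF={b5,b6}
  b5: DF={b8}
  b6: DF={b7,b9}
  b7: DF={b1,b8,b9}
  b8: DF={b9}
  b9: DF=∅

φ for d: defs {b5}
  DF⁺ = {b8,b9}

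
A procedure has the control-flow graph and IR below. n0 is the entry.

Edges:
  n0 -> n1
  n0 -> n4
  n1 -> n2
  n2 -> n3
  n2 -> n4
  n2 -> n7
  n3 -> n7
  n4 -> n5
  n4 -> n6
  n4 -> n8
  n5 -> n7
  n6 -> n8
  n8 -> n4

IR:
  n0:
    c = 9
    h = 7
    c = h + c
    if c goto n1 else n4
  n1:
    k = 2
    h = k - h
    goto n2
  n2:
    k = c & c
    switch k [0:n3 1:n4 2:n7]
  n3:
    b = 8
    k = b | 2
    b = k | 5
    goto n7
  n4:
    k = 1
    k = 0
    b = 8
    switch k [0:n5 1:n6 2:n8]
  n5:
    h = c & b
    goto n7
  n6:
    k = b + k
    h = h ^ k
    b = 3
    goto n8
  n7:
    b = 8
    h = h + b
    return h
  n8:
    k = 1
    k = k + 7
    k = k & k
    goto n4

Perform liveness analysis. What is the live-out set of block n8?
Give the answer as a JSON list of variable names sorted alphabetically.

Answer: ["c", "h"]

Analysis:
Block summaries:
  n0: {c,h} / ∅
  n1: {h,k} / {h}
  n2: {k} / {c}
  n3: {b,k} / ∅
  n4: {b,k} / ∅
  n5: {h} / {b,c}
  n6: {b,h,k} / {b,h,k}
  n7: {b,h} / {h}
  n8: {k} / ∅

Liveness:
  live n0: ∅→{c,h}
  live n1: {c,h}→{c,h}
  live n2: {c,h}→{c,h}
  live n3: {h}→{h}
  live n4: {c,h}→{b,c,h,k}
  live n5: {b,c}→{h}
  live n6: {b,c,h,k}→{c,h}
  live n7: {h}→∅
  live n8: {c,h}→{c,h}

live-out(n8) = ["c", "h"]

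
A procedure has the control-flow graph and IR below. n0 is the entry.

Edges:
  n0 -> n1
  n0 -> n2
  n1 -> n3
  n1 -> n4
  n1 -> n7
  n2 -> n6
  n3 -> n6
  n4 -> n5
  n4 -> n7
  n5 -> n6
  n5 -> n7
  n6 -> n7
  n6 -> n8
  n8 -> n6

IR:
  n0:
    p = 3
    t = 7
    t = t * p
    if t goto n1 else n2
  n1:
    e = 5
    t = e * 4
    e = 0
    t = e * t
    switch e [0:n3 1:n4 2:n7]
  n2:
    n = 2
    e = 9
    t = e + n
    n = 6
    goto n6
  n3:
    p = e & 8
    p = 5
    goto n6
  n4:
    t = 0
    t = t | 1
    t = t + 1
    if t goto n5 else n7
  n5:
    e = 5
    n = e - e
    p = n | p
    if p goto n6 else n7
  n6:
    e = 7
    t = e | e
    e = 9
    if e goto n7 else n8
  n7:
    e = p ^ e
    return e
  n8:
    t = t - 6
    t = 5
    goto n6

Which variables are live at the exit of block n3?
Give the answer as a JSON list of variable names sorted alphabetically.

Answer: ["p"]

Derivation:
Block summaries:
  n0 def {p,t} use ∅
  n1 def {e,t} use ∅
  n2 def {e,n,t} use ∅
  n3 def {p} use {e}
  n4 def {t} use ∅
  n5 def {e,n,p} use {p}
  n6 def {e,t} use ∅
  n7 def {e} use {e,p}
  n8 def {t} use {t}

Liveness:
  live n0: ∅→{p}
  live n1: {p}→{e,p}
  live n2: {p}→{p}
  live n3: {e}→{p}
  live n4: {e,p}→{e,p}
  live n5: {p}→{e,p}
  live n6: {p}→{e,p,t}
  live n7: {e,p}→∅
  live n8: {p,t}→{p}

live-out(n3) = ["p"]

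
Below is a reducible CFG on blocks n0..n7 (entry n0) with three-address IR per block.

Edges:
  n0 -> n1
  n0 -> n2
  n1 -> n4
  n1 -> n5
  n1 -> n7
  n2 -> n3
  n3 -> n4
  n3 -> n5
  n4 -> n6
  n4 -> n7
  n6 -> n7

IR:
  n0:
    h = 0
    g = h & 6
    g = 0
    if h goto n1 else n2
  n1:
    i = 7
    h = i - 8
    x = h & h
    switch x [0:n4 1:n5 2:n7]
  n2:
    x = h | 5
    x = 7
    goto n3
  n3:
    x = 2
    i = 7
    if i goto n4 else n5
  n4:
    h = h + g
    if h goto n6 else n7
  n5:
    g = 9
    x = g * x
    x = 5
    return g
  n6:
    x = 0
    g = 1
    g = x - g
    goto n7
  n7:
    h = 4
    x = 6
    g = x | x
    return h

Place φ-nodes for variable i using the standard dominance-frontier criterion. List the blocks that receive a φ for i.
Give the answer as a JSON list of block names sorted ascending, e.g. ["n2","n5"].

idom tree: n1←n0 n2←n0 n3←n2 n4←n0 n5←n0 n6←n4 n7←n0
Join-block Dom:
  n4: preds {n1,n3}: {n0,n1} ∩ {n0,n2,n3} = {n0}; idom=n0
  n5: preds {n1,n3}: {n0,n1} ∩ {n0,n2,n3} = {n0}; idom=n0
  n7: preds {n1,n4,n6}: {n0,n1} ∩ {n0,n4} ∩ {n0,n4,n6} = {n0}; idom=n0

DF walk-up:
  join n4 pred n1: n1 stop@n0
  join n4 pred n3: n3→n2 stop@n0
  join n5 pred n1: n1 stop@n0
  join n5 pred n3: n3→n2 stop@n0
  join n7 pred n1: n1 stop@n0
  join n7 pred n4: n4 stop@n0
  join n7 pred n6: n6→n4 stop@n0
  DF(n0)=∅
  DF(n1)={n4,n5,n7}
  DF(n2)={n4,n5}
  DF(n3)={n4,n5}
  DF(n4)={n7}
  DF(n5)=∅
  DF(n6)={n7}
  DF(n7)=∅

φ for i: defs {n1,n3}
  DF⁺ = {n4,n5,n7}

Answer: ["n4", "n5", "n7"]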